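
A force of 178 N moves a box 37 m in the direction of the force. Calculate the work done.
W = F·d = (178)(37) = 6586 J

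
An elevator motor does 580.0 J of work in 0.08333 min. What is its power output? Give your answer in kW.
Convert to SI: W = 580.0 J, t = 4.9998 s
P = W/t = 580.0/4.9998 = 116.005 W = 0.116 kW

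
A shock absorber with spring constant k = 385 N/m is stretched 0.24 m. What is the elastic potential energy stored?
PE = ½kx² = ½(385)(0.24)² = 11.09 J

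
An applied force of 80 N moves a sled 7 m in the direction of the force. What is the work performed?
W = F·d = (80)(7) = 560.0 J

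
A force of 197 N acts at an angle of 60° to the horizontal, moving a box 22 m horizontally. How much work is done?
W = F·d·cosθ = (197)(22)cos(60°) = 2167 J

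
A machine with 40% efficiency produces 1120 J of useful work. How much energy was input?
W_in = W_out/η = 1120/0.4 = 2800 J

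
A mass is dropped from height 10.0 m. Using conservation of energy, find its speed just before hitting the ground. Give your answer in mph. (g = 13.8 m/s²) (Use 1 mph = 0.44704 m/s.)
mgh = ½mv² ⇒ v = √(2gh) = √(2·13.8·10.0) = 16.6132 m/s = 37.16 mph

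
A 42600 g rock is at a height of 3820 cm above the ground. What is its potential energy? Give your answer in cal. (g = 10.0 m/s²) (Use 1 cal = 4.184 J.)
Convert to SI: m = 42.6 kg, h = 38.2 m
PE = mgh = (42.6)(10.0)(38.2) = 16273.2 J = 3889 cal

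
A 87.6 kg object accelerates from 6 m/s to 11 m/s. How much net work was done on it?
W = ΔKE = ½m(v₂² − v₁²) = ½(87.6)(11² − 6²) = 3723.0 J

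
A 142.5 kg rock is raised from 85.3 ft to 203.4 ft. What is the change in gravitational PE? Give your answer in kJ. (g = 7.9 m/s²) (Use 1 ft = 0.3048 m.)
Convert to SI: m = 142.5 kg, Δh = 35.9969 m
ΔPE = mgΔh = (142.5)(7.9)(35.9969) = 40523.5 J = 40.52 kJ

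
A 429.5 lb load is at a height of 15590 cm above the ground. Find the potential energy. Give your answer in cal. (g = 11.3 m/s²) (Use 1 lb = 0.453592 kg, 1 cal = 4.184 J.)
Convert to SI: m = 194.818 kg, h = 155.9 m
PE = mgh = (194.818)(11.3)(155.9) = 343205 J = 82030 cal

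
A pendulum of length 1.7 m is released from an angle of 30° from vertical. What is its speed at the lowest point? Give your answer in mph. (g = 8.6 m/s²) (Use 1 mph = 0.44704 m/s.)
h = L(1 − cosθ) = 1.7(1 − cos30°) = 0.227757 m
v = √(2gh) = √(2·8.6·0.227757) = 1.97925 m/s = 4.427 mph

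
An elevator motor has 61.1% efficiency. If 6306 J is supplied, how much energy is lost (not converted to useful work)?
W_lost = W_in(1 − η) = 6306·(1 − 0.611) = 2453 J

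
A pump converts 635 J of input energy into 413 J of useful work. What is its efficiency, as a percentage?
η = W_out/W_in = 413/635 = 65.04%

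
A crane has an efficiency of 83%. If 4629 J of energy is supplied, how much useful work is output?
W_out = η·W_in = 0.83·4629 = 3842.07 J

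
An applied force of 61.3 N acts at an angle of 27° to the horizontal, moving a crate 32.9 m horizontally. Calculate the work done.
W = F·d·cosθ = (61.3)(32.9)cos(27°) = 1797 J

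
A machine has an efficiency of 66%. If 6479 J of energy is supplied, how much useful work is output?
W_out = η·W_in = 0.66·6479 = 4276.14 J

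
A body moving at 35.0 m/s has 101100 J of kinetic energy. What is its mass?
m = 2·KE/v² = 2·101100/(35.0)² = 165.1 kg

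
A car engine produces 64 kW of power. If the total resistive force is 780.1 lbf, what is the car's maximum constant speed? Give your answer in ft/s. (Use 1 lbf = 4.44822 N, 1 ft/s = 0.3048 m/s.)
Convert to SI: F = 3470.06 N
P = Fv ⇒ v = P/F = 64000 W/3470.06 N = 18.4435 m/s = 60.51 ft/s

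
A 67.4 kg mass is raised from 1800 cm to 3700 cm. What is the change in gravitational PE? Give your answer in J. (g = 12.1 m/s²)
Convert to SI: m = 67.4 kg, Δh = 19.0 m
ΔPE = mgΔh = (67.4)(12.1)(19.0) = 15500 J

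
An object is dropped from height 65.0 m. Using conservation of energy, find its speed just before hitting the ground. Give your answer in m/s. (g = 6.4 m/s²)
mgh = ½mv² ⇒ v = √(2gh) = √(2·6.4·65.0) = 28.84 m/s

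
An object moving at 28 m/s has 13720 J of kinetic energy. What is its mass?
m = 2·KE/v² = 2·13720/(28)² = 35.0 kg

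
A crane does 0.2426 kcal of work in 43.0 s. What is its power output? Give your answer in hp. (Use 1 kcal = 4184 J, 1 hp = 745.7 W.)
Convert to SI: W = 1015.04 J, t = 43.0 s
P = W/t = 1015.04/43.0 = 23.6055 W = 0.03166 hp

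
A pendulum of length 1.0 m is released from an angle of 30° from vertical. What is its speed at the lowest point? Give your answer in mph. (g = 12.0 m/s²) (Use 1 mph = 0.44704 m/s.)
h = L(1 − cosθ) = 1.0(1 − cos30°) = 0.133975 m
v = √(2gh) = √(2·12.0·0.133975) = 1.79315 m/s = 4.011 mph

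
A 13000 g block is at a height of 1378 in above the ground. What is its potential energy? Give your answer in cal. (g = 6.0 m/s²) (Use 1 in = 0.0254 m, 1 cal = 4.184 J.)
Convert to SI: m = 13.0 kg, h = 35.0012 m
PE = mgh = (13.0)(6.0)(35.0012) = 2730.09 J = 652.5 cal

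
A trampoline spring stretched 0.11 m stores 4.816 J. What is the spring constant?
k = 2·PE/x² = 2·4.816/(0.11)² = 796.0 N/m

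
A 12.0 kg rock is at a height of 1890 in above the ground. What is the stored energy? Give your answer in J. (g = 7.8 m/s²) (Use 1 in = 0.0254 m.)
Convert to SI: m = 12.0 kg, h = 48.006 m
PE = mgh = (12.0)(7.8)(48.006) = 4493 J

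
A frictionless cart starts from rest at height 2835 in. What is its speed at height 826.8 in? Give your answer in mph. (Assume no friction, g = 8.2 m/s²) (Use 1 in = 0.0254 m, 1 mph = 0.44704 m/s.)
Convert to SI: h₁−h₂ = 51.0083 m
mgh₁ = mgh₂ + ½mv² ⇒ v = √(2g(h₁−h₂)) = √(2·8.2·51.0083) = 28.9229 m/s = 64.7 mph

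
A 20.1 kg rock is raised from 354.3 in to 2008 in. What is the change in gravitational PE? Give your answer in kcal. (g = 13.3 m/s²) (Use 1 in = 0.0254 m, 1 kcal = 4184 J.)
Convert to SI: m = 20.1 kg, Δh = 42.004 m
ΔPE = mgΔh = (20.1)(13.3)(42.004) = 11228.9 J = 2.684 kcal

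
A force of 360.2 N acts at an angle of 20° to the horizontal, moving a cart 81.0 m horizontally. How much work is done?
W = F·d·cosθ = (360.2)(81.0)cos(20°) = 27420 J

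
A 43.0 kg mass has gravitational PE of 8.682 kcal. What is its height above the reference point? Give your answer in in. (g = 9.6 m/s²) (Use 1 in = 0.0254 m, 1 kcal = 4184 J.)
Convert to SI: m = 43.0 kg, PE = 36325.5 J
h = PE/(mg) = 36325.5/(43.0·9.6) = 87.9978 m = 3464 in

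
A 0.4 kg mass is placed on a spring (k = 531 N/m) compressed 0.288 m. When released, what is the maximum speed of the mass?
½kx² = ½mv² ⇒ v = x√(k/m) = (0.288)√(531/0.4) = 10.49 m/s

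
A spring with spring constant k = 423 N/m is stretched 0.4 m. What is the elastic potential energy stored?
PE = ½kx² = ½(423)(0.4)² = 33.84 J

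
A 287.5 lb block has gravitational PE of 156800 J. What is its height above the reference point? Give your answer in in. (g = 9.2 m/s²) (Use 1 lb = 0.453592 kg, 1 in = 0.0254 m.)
Convert to SI: m = 130.408 kg, PE = 156800 J
h = PE/(mg) = 156800/(130.408·9.2) = 130.694 m = 5145 in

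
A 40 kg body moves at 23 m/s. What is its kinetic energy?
KE = ½mv² = ½(40)(23)² = 10580.0 J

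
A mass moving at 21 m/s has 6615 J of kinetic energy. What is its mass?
m = 2·KE/v² = 2·6615/(21)² = 30.0 kg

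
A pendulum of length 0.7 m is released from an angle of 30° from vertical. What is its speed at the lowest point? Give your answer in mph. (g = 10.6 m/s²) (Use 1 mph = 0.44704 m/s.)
h = L(1 − cosθ) = 0.7(1 − cos30°) = 0.0937822 m
v = √(2gh) = √(2·10.6·0.0937822) = 1.41003 m/s = 3.154 mph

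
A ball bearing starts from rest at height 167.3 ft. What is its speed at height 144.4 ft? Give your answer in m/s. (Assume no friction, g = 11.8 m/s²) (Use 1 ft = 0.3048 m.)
Convert to SI: h₁−h₂ = 6.97992 m
mgh₁ = mgh₂ + ½mv² ⇒ v = √(2g(h₁−h₂)) = √(2·11.8·6.97992) = 12.83 m/s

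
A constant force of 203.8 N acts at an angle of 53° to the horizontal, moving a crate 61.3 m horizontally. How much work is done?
W = F·d·cosθ = (203.8)(61.3)cos(53°) = 7518 J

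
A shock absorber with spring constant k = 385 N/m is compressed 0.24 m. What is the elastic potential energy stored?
PE = ½kx² = ½(385)(0.24)² = 11.09 J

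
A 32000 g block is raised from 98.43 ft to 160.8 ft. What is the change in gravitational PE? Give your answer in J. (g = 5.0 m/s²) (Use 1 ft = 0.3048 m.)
Convert to SI: m = 32.0 kg, Δh = 19.0104 m
ΔPE = mgΔh = (32.0)(5.0)(19.0104) = 3042 J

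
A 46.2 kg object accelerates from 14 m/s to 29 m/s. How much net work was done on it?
W = ΔKE = ½m(v₂² − v₁²) = ½(46.2)(29² − 14²) = 14899.5 J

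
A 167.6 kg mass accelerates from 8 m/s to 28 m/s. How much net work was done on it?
W = ΔKE = ½m(v₂² − v₁²) = ½(167.6)(28² − 8²) = 60336.0 J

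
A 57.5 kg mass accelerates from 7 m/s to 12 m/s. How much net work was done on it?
W = ΔKE = ½m(v₂² − v₁²) = ½(57.5)(12² − 7²) = 2731.25 J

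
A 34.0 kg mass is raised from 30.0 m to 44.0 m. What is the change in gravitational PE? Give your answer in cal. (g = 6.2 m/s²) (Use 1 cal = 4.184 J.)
ΔPE = mgΔh = (34.0)(6.2)(14.0) = 2951.2 J = 705.4 cal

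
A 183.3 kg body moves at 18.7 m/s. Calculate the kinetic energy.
KE = ½mv² = ½(183.3)(18.7)² = 32050 J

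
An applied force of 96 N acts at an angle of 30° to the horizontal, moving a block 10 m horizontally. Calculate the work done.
W = F·d·cosθ = (96)(10)cos(30°) = 831.4 J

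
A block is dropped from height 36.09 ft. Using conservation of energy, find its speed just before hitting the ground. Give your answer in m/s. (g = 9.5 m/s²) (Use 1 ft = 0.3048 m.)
Convert to SI: h = 11.0002 m
mgh = ½mv² ⇒ v = √(2gh) = √(2·9.5·11.0002) = 14.46 m/s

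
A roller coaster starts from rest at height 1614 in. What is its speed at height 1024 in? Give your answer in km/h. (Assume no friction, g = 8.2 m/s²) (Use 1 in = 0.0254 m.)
Convert to SI: h₁−h₂ = 14.986 m
mgh₁ = mgh₂ + ½mv² ⇒ v = √(2g(h₁−h₂)) = √(2·8.2·14.986) = 15.6771 m/s = 56.44 km/h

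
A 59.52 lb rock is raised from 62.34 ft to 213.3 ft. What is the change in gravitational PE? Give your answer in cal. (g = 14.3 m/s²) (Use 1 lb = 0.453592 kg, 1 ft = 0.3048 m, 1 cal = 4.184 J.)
Convert to SI: m = 26.9978 kg, Δh = 46.0126 m
ΔPE = mgΔh = (26.9978)(14.3)(46.0126) = 17764.0 J = 4246 cal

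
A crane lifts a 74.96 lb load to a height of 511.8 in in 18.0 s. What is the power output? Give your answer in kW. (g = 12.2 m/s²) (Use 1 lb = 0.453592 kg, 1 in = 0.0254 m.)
Convert to SI: m = 34.0013 kg, h = 12.9997 m, t = 18.0 s
P = mgh/t = (34.0013)(12.2)(12.9997)/18.0 = 299.582 W = 0.2996 kW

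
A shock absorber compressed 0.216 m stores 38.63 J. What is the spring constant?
k = 2·PE/x² = 2·38.63/(0.216)² = 1656 N/m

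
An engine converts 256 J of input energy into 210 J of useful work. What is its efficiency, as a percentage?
η = W_out/W_in = 210/256 = 82.03%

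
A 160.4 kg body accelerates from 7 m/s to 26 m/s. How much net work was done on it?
W = ΔKE = ½m(v₂² − v₁²) = ½(160.4)(26² − 7²) = 50285.4 J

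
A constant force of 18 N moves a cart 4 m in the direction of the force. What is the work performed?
W = F·d = (18)(4) = 72.0 J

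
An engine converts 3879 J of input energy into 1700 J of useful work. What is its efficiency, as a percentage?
η = W_out/W_in = 1700/3879 = 43.83%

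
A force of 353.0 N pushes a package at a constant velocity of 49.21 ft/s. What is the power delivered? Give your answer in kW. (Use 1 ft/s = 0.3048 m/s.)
Convert to SI: F = 353.0 N, v = 14.9992 m/s
P = Fv = (353.0)(14.9992) = 5294.72 W = 5.295 kW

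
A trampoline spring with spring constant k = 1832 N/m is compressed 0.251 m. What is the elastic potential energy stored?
PE = ½kx² = ½(1832)(0.251)² = 57.71 J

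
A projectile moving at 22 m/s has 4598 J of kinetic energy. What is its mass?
m = 2·KE/v² = 2·4598/(22)² = 19.0 kg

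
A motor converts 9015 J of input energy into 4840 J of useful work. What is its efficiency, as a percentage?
η = W_out/W_in = 4840/9015 = 53.69%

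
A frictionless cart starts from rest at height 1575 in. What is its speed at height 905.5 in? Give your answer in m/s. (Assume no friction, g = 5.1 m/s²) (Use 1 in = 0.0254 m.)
Convert to SI: h₁−h₂ = 17.0053 m
mgh₁ = mgh₂ + ½mv² ⇒ v = √(2g(h₁−h₂)) = √(2·5.1·17.0053) = 13.17 m/s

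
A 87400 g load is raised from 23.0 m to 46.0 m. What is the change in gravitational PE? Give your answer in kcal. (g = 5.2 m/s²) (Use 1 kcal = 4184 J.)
Convert to SI: m = 87.4 kg, Δh = 23.0 m
ΔPE = mgΔh = (87.4)(5.2)(23.0) = 10453.0 J = 2.498 kcal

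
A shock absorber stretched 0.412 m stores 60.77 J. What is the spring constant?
k = 2·PE/x² = 2·60.77/(0.412)² = 716.0 N/m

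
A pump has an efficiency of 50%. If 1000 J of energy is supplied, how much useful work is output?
W_out = η·W_in = 0.5·1000 = 500.0 J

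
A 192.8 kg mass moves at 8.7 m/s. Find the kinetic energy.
KE = ½mv² = ½(192.8)(8.7)² = 7297 J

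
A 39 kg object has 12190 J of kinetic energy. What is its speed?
v = √(2·KE/m) = √(2·12190/39) = 25.0 m/s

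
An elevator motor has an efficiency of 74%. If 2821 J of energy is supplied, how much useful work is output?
W_out = η·W_in = 0.74·2821 = 2087.54 J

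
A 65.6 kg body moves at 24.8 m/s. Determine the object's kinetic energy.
KE = ½mv² = ½(65.6)(24.8)² = 20170 J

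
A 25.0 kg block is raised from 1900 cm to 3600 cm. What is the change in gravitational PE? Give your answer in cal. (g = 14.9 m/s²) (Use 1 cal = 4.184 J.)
Convert to SI: m = 25.0 kg, Δh = 17.0 m
ΔPE = mgΔh = (25.0)(14.9)(17.0) = 6332.5 J = 1514 cal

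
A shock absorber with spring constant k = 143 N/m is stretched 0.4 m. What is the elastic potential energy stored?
PE = ½kx² = ½(143)(0.4)² = 11.44 J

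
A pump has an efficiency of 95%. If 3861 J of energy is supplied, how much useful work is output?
W_out = η·W_in = 0.95·3861 = 3667.95 J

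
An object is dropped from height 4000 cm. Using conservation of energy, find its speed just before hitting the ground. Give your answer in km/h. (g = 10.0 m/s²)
Convert to SI: h = 40.0 m
mgh = ½mv² ⇒ v = √(2gh) = √(2·10.0·40.0) = 28.2843 m/s = 101.8 km/h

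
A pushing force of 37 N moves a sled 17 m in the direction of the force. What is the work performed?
W = F·d = (37)(17) = 629.0 J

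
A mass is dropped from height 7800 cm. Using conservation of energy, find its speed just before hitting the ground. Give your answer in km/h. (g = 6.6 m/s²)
Convert to SI: h = 78.0 m
mgh = ½mv² ⇒ v = √(2gh) = √(2·6.6·78.0) = 32.0874 m/s = 115.5 km/h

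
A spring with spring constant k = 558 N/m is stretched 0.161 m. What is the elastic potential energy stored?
PE = ½kx² = ½(558)(0.161)² = 7.232 J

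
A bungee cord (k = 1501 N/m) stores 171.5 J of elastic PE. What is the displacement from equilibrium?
x = √(2·PE/k) = √(2·171.5/1501) = 0.478 m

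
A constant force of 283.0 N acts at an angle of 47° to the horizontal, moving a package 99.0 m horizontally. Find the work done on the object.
W = F·d·cosθ = (283.0)(99.0)cos(47°) = 19110 J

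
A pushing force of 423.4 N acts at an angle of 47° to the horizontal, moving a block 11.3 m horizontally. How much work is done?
W = F·d·cosθ = (423.4)(11.3)cos(47°) = 3263 J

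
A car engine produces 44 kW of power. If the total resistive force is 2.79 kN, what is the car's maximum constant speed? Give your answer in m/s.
Convert to SI: F = 2790.0 N
P = Fv ⇒ v = P/F = 44000 W/2790.0 N = 15.77 m/s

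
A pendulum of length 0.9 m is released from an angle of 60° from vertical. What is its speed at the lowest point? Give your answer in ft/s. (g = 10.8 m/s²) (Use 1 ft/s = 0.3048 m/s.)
h = L(1 − cosθ) = 0.9(1 − cos60°) = 0.45 m
v = √(2gh) = √(2·10.8·0.45) = 3.11769 m/s = 10.23 ft/s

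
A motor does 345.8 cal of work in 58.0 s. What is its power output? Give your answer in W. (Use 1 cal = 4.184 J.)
Convert to SI: W = 1446.83 J, t = 58.0 s
P = W/t = 1446.83/58.0 = 24.95 W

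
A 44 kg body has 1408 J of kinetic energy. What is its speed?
v = √(2·KE/m) = √(2·1408/44) = 8.0 m/s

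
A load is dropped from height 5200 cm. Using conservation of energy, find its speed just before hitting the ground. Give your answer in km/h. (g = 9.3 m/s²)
Convert to SI: h = 52.0 m
mgh = ½mv² ⇒ v = √(2gh) = √(2·9.3·52.0) = 31.0998 m/s = 112.0 km/h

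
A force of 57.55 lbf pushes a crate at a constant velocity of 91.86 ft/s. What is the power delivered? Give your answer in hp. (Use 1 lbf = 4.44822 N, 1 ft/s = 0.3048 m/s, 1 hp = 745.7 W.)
Convert to SI: F = 255.995 N, v = 27.9989 m/s
P = Fv = (255.995)(27.9989) = 7167.59 W = 9.612 hp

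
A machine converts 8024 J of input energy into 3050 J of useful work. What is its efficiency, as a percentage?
η = W_out/W_in = 3050/8024 = 38.01%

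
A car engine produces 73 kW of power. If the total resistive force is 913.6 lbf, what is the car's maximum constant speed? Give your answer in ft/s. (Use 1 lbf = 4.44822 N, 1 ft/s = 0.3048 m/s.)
Convert to SI: F = 4063.89 N
P = Fv ⇒ v = P/F = 73000 W/4063.89 N = 17.9631 m/s = 58.93 ft/s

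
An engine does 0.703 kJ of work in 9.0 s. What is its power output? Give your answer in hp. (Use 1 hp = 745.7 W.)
Convert to SI: W = 703.0 J, t = 9.0 s
P = W/t = 703.0/9.0 = 78.1111 W = 0.1047 hp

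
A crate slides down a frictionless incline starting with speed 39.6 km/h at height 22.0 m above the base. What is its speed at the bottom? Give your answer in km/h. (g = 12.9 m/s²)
Convert to SI: v₀ = 11.0 m/s, h = 22.0 m
½mv₀² + mgh = ½mv² ⇒ v = √(v₀² + 2gh) = √(11.0² + 2·12.9·22.0) = 26.2412 m/s = 94.47 km/h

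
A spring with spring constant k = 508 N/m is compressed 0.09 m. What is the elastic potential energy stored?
PE = ½kx² = ½(508)(0.09)² = 2.057 J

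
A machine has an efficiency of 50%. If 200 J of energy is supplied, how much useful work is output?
W_out = η·W_in = 0.5·200 = 100.0 J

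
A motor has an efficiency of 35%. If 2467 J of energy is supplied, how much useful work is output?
W_out = η·W_in = 0.35·2467 = 863.45 J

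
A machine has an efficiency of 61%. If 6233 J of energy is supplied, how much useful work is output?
W_out = η·W_in = 0.61·6233 = 3802.13 J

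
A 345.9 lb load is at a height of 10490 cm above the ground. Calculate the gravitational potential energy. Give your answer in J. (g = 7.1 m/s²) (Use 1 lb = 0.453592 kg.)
Convert to SI: m = 156.897 kg, h = 104.9 m
PE = mgh = (156.897)(7.1)(104.9) = 116900 J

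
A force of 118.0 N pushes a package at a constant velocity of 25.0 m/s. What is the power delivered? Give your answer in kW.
P = Fv = (118.0)(25.0) = 2950.0 W = 2.95 kW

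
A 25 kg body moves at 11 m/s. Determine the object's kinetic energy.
KE = ½mv² = ½(25)(11)² = 1512.5 J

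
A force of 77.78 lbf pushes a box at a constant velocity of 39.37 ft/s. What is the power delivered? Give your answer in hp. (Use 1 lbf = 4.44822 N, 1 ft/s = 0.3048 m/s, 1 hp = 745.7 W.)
Convert to SI: F = 345.983 N, v = 12.0 m/s
P = Fv = (345.983)(12.0) = 4151.78 W = 5.568 hp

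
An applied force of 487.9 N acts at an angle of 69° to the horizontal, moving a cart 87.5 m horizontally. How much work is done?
W = F·d·cosθ = (487.9)(87.5)cos(69°) = 15300 J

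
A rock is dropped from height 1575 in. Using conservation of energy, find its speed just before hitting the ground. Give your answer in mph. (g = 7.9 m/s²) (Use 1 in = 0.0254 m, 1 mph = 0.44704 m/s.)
Convert to SI: h = 40.005 m
mgh = ½mv² ⇒ v = √(2gh) = √(2·7.9·40.005) = 25.1412 m/s = 56.24 mph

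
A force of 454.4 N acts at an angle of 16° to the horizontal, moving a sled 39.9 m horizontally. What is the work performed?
W = F·d·cosθ = (454.4)(39.9)cos(16°) = 17430 J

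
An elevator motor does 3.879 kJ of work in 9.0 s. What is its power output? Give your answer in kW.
Convert to SI: W = 3879.0 J, t = 9.0 s
P = W/t = 3879.0/9.0 = 431.0 W = 0.431 kW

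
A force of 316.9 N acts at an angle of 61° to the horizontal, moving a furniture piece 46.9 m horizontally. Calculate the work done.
W = F·d·cosθ = (316.9)(46.9)cos(61°) = 7206 J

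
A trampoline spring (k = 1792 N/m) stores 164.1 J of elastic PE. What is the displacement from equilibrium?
x = √(2·PE/k) = √(2·164.1/1792) = 0.428 m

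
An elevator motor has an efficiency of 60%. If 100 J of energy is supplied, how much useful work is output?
W_out = η·W_in = 0.6·100 = 60.0 J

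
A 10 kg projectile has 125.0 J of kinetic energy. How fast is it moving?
v = √(2·KE/m) = √(2·125.0/10) = 5.0 m/s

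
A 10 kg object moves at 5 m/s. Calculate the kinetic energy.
KE = ½mv² = ½(10)(5)² = 125.0 J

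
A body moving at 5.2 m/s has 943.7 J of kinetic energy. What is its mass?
m = 2·KE/v² = 2·943.7/(5.2)² = 69.8 kg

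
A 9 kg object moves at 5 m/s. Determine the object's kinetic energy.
KE = ½mv² = ½(9)(5)² = 112.5 J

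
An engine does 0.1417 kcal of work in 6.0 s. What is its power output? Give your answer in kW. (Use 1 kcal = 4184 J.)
Convert to SI: W = 592.873 J, t = 6.0 s
P = W/t = 592.873/6.0 = 98.8121 W = 0.09881 kW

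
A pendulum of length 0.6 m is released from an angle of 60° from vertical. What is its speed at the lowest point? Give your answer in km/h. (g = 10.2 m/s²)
h = L(1 − cosθ) = 0.6(1 − cos60°) = 0.3 m
v = √(2gh) = √(2·10.2·0.3) = 2.47386 m/s = 8.906 km/h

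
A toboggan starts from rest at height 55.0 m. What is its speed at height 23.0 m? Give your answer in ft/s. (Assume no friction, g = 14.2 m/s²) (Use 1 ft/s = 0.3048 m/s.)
mgh₁ = mgh₂ + ½mv² ⇒ v = √(2g(h₁−h₂)) = √(2·14.2·32.0) = 30.1463 m/s = 98.91 ft/s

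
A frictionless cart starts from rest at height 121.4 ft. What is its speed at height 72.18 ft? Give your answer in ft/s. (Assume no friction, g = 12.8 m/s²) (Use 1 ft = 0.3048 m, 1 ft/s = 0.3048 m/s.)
Convert to SI: h₁−h₂ = 15.0023 m
mgh₁ = mgh₂ + ½mv² ⇒ v = √(2g(h₁−h₂)) = √(2·12.8·15.0023) = 19.5974 m/s = 64.3 ft/s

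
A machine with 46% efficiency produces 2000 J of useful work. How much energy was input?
W_in = W_out/η = 2000/0.46 = 4348 J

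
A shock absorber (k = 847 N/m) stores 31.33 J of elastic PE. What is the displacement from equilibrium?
x = √(2·PE/k) = √(2·31.33/847) = 0.272 m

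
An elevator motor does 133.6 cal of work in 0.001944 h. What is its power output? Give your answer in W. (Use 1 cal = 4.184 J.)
Convert to SI: W = 558.982 J, t = 6.9984 s
P = W/t = 558.982/6.9984 = 79.87 W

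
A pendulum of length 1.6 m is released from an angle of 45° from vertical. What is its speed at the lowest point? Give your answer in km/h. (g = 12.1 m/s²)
h = L(1 − cosθ) = 1.6(1 − cos45°) = 0.468629 m
v = √(2gh) = √(2·12.1·0.468629) = 3.36761 m/s = 12.12 km/h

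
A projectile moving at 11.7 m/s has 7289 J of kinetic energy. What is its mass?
m = 2·KE/v² = 2·7289/(11.7)² = 106.5 kg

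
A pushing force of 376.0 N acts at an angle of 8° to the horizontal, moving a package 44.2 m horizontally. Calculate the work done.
W = F·d·cosθ = (376.0)(44.2)cos(8°) = 16460 J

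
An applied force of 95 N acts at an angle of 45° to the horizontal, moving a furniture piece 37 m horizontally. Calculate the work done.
W = F·d·cosθ = (95)(37)cos(45°) = 2485 J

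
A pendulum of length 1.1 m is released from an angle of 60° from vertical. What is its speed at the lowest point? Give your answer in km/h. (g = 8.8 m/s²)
h = L(1 − cosθ) = 1.1(1 − cos60°) = 0.55 m
v = √(2gh) = √(2·8.8·0.55) = 3.11127 m/s = 11.2 km/h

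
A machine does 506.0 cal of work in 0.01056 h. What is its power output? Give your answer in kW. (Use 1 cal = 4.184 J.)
Convert to SI: W = 2117.1 J, t = 38.016 s
P = W/t = 2117.1/38.016 = 55.6898 W = 0.05569 kW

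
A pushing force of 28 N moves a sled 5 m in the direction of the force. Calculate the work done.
W = F·d = (28)(5) = 140.0 J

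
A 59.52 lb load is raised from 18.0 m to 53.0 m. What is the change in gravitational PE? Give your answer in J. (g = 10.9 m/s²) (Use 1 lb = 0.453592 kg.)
Convert to SI: m = 26.9978 kg, Δh = 35.0 m
ΔPE = mgΔh = (26.9978)(10.9)(35.0) = 10300 J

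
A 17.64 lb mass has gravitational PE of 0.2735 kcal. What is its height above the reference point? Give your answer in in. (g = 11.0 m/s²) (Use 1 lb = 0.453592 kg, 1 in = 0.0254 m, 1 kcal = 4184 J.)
Convert to SI: m = 8.00136 kg, PE = 1144.32 J
h = PE/(mg) = 1144.32/(8.00136·11.0) = 13.0015 m = 511.9 in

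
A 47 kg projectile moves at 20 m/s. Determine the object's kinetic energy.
KE = ½mv² = ½(47)(20)² = 9400.0 J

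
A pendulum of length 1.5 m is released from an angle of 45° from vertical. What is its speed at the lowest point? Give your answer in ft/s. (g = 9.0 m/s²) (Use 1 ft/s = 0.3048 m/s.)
h = L(1 − cosθ) = 1.5(1 − cos45°) = 0.43934 m
v = √(2gh) = √(2·9.0·0.43934) = 2.81214 m/s = 9.226 ft/s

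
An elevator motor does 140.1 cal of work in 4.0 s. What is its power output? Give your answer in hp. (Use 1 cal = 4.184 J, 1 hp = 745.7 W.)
Convert to SI: W = 586.178 J, t = 4.0 s
P = W/t = 586.178/4.0 = 146.545 W = 0.1965 hp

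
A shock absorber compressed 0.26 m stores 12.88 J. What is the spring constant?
k = 2·PE/x² = 2·12.88/(0.26)² = 381.1 N/m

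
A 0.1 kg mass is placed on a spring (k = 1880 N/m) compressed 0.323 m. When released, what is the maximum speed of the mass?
½kx² = ½mv² ⇒ v = x√(k/m) = (0.323)√(1880/0.1) = 44.29 m/s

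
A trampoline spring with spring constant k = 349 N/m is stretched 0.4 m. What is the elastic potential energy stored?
PE = ½kx² = ½(349)(0.4)² = 27.92 J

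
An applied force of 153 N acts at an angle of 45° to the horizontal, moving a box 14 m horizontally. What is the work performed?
W = F·d·cosθ = (153)(14)cos(45°) = 1515 J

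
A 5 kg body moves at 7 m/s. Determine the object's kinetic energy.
KE = ½mv² = ½(5)(7)² = 122.5 J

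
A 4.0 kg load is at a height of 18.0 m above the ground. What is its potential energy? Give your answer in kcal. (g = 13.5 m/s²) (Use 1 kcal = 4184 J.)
PE = mgh = (4.0)(13.5)(18.0) = 972.0 J = 0.2323 kcal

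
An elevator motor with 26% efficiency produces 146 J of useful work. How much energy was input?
W_in = W_out/η = 146/0.26 = 561.5 J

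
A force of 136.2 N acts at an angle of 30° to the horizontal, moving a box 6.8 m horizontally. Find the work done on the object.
W = F·d·cosθ = (136.2)(6.8)cos(30°) = 802.1 J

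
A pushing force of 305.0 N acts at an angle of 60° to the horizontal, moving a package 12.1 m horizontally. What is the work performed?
W = F·d·cosθ = (305.0)(12.1)cos(60°) = 1845 J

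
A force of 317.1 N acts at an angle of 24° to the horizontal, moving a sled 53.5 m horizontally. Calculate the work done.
W = F·d·cosθ = (317.1)(53.5)cos(24°) = 15500 J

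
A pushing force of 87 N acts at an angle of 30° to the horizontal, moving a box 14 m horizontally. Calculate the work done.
W = F·d·cosθ = (87)(14)cos(30°) = 1055 J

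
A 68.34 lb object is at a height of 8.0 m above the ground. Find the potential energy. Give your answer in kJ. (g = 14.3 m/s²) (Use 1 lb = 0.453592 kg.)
Convert to SI: m = 30.9985 kg, h = 8.0 m
PE = mgh = (30.9985)(14.3)(8.0) = 3546.23 J = 3.546 kJ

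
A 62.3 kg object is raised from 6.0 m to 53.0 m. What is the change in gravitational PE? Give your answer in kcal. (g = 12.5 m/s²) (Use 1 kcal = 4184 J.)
ΔPE = mgΔh = (62.3)(12.5)(47.0) = 36601.3 J = 8.748 kcal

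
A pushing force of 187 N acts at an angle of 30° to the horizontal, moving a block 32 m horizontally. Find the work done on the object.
W = F·d·cosθ = (187)(32)cos(30°) = 5182 J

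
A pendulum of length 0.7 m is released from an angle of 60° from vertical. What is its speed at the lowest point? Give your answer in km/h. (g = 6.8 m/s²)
h = L(1 − cosθ) = 0.7(1 − cos60°) = 0.35 m
v = √(2gh) = √(2·6.8·0.35) = 2.18174 m/s = 7.854 km/h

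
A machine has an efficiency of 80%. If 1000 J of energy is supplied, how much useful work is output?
W_out = η·W_in = 0.8·1000 = 800.0 J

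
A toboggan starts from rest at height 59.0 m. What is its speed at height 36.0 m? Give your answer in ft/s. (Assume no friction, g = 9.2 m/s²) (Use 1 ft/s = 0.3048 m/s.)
mgh₁ = mgh₂ + ½mv² ⇒ v = √(2g(h₁−h₂)) = √(2·9.2·23.0) = 20.5718 m/s = 67.49 ft/s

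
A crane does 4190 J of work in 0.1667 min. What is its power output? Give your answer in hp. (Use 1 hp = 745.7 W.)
Convert to SI: W = 4190.0 J, t = 10.002 s
P = W/t = 4190.0/10.002 = 418.916 W = 0.5618 hp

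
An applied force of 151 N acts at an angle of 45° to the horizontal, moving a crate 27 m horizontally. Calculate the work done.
W = F·d·cosθ = (151)(27)cos(45°) = 2883 J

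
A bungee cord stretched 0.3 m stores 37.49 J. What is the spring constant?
k = 2·PE/x² = 2·37.49/(0.3)² = 833.1 N/m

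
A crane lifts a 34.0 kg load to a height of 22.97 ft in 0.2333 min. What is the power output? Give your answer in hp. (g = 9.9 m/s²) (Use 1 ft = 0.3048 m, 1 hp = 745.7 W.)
Convert to SI: m = 34.0 kg, h = 7.00126 m, t = 13.998 s
P = mgh/t = (34.0)(9.9)(7.00126)/13.998 = 168.354 W = 0.2258 hp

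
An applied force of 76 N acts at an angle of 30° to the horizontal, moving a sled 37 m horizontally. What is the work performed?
W = F·d·cosθ = (76)(37)cos(30°) = 2435 J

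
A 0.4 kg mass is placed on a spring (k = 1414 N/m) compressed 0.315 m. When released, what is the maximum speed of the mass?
½kx² = ½mv² ⇒ v = x√(k/m) = (0.315)√(1414/0.4) = 18.73 m/s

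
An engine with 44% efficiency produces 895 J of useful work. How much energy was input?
W_in = W_out/η = 895/0.44 = 2034 J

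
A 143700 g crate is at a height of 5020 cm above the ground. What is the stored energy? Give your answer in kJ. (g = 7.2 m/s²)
Convert to SI: m = 143.7 kg, h = 50.2 m
PE = mgh = (143.7)(7.2)(50.2) = 51938.9 J = 51.94 kJ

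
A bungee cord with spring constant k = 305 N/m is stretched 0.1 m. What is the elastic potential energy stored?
PE = ½kx² = ½(305)(0.1)² = 1.525 J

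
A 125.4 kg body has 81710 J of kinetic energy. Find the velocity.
v = √(2·KE/m) = √(2·81710/125.4) = 36.1 m/s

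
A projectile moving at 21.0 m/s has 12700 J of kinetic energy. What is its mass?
m = 2·KE/v² = 2·12700/(21.0)² = 57.6 kg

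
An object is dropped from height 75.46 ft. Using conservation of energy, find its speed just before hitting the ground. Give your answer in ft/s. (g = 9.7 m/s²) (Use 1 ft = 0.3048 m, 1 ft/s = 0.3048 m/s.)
Convert to SI: h = 23.0002 m
mgh = ½mv² ⇒ v = √(2gh) = √(2·9.7·23.0002) = 21.1235 m/s = 69.3 ft/s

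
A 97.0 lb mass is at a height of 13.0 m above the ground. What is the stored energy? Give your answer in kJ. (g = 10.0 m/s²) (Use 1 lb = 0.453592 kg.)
Convert to SI: m = 43.9984 kg, h = 13.0 m
PE = mgh = (43.9984)(10.0)(13.0) = 5719.8 J = 5.72 kJ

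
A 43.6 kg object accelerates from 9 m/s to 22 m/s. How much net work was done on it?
W = ΔKE = ½m(v₂² − v₁²) = ½(43.6)(22² − 9²) = 8785.4 J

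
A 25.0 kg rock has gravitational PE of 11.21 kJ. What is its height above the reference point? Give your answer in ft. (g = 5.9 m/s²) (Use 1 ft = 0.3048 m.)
Convert to SI: m = 25.0 kg, PE = 11210.0 J
h = PE/(mg) = 11210.0/(25.0·5.9) = 76.0 m = 249.3 ft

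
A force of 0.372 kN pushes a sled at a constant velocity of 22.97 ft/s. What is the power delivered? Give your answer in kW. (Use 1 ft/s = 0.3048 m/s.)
Convert to SI: F = 372.0 N, v = 7.00126 m/s
P = Fv = (372.0)(7.00126) = 2604.47 W = 2.604 kW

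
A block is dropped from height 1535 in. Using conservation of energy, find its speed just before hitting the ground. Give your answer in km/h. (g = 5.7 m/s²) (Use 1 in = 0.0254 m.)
Convert to SI: h = 38.989 m
mgh = ½mv² ⇒ v = √(2gh) = √(2·5.7·38.989) = 21.0826 m/s = 75.9 km/h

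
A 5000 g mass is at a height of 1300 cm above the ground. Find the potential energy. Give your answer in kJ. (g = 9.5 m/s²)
Convert to SI: m = 5.0 kg, h = 13.0 m
PE = mgh = (5.0)(9.5)(13.0) = 617.5 J = 0.6175 kJ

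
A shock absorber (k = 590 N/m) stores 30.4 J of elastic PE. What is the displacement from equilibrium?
x = √(2·PE/k) = √(2·30.4/590) = 0.321 m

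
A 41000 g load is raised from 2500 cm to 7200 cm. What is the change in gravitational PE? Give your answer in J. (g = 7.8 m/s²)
Convert to SI: m = 41.0 kg, Δh = 47.0 m
ΔPE = mgΔh = (41.0)(7.8)(47.0) = 15030 J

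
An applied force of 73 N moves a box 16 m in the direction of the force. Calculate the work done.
W = F·d = (73)(16) = 1168 J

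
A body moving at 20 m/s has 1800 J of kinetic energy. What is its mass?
m = 2·KE/v² = 2·1800/(20)² = 9.0 kg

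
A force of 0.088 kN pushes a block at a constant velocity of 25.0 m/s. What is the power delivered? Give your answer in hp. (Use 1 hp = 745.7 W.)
Convert to SI: F = 88.0 N, v = 25.0 m/s
P = Fv = (88.0)(25.0) = 2200.0 W = 2.95 hp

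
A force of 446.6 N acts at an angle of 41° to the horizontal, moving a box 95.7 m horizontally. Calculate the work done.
W = F·d·cosθ = (446.6)(95.7)cos(41°) = 32260 J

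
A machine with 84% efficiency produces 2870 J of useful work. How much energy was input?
W_in = W_out/η = 2870/0.84 = 3417 J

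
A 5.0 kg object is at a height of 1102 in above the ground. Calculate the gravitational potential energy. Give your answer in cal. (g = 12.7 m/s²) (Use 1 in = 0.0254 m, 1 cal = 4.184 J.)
Convert to SI: m = 5.0 kg, h = 27.9908 m
PE = mgh = (5.0)(12.7)(27.9908) = 1777.42 J = 424.8 cal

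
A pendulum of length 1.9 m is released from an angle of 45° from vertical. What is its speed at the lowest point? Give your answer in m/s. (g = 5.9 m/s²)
h = L(1 − cosθ) = 1.9(1 − cos45°) = 0.556497 m
v = √(2gh) = √(2·5.9·0.556497) = 2.563 m/s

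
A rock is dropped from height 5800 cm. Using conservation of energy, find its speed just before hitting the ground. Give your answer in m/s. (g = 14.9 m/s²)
Convert to SI: h = 58.0 m
mgh = ½mv² ⇒ v = √(2gh) = √(2·14.9·58.0) = 41.57 m/s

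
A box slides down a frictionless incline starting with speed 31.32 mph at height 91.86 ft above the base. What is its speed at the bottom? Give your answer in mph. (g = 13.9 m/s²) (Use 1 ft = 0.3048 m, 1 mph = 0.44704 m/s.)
Convert to SI: v₀ = 14.0013 m/s, h = 27.9989 m
½mv₀² + mgh = ½mv² ⇒ v = √(v₀² + 2gh) = √(14.0013² + 2·13.9·27.9989) = 31.2155 m/s = 69.83 mph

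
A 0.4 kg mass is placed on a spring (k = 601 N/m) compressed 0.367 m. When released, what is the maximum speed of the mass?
½kx² = ½mv² ⇒ v = x√(k/m) = (0.367)√(601/0.4) = 14.23 m/s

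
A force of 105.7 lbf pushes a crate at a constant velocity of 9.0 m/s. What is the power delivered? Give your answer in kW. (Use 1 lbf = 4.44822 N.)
Convert to SI: F = 470.177 N, v = 9.0 m/s
P = Fv = (470.177)(9.0) = 4231.59 W = 4.232 kW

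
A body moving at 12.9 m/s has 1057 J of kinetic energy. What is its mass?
m = 2·KE/v² = 2·1057/(12.9)² = 12.7 kg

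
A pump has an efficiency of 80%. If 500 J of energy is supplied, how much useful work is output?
W_out = η·W_in = 0.8·500 = 400.0 J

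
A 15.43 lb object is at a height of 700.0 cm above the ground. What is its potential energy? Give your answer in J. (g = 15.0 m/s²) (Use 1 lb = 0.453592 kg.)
Convert to SI: m = 6.99892 kg, h = 7.0 m
PE = mgh = (6.99892)(15.0)(7.0) = 734.9 J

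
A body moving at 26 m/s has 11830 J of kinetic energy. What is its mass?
m = 2·KE/v² = 2·11830/(26)² = 35.0 kg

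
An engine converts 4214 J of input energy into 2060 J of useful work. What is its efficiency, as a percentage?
η = W_out/W_in = 2060/4214 = 48.88%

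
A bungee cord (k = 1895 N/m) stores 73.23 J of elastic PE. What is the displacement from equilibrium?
x = √(2·PE/k) = √(2·73.23/1895) = 0.278 m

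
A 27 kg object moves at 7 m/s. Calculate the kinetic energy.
KE = ½mv² = ½(27)(7)² = 661.5 J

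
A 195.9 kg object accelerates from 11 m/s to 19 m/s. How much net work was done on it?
W = ΔKE = ½m(v₂² − v₁²) = ½(195.9)(19² − 11²) = 23508.0 J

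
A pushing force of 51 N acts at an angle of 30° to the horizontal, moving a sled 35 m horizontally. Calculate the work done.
W = F·d·cosθ = (51)(35)cos(30°) = 1546 J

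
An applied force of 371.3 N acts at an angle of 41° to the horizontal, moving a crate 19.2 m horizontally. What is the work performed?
W = F·d·cosθ = (371.3)(19.2)cos(41°) = 5380 J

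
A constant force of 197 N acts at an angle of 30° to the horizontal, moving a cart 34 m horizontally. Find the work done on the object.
W = F·d·cosθ = (197)(34)cos(30°) = 5801 J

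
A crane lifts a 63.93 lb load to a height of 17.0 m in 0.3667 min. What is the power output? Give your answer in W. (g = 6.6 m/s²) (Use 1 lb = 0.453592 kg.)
Convert to SI: m = 28.9981 kg, h = 17.0 m, t = 22.002 s
P = mgh/t = (28.9981)(6.6)(17.0)/22.002 = 147.9 W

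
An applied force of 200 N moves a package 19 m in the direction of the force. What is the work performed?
W = F·d = (200)(19) = 3800 J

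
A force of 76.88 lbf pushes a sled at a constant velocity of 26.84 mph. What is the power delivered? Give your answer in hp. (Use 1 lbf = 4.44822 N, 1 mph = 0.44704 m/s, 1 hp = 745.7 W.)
Convert to SI: F = 341.979 N, v = 11.9986 m/s
P = Fv = (341.979)(11.9986) = 4103.26 W = 5.503 hp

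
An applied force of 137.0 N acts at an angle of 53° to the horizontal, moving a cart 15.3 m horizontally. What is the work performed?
W = F·d·cosθ = (137.0)(15.3)cos(53°) = 1261 J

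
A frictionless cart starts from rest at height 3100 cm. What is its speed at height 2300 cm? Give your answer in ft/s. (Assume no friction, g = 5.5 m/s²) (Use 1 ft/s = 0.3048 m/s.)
Convert to SI: h₁−h₂ = 8.0 m
mgh₁ = mgh₂ + ½mv² ⇒ v = √(2g(h₁−h₂)) = √(2·5.5·8.0) = 9.38083 m/s = 30.78 ft/s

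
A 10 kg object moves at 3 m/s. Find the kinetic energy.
KE = ½mv² = ½(10)(3)² = 45.0 J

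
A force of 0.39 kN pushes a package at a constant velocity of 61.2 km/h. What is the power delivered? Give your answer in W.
Convert to SI: F = 390.0 N, v = 17.0 m/s
P = Fv = (390.0)(17.0) = 6630 W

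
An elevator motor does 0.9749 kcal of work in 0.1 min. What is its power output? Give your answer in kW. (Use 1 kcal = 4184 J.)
Convert to SI: W = 4078.98 J, t = 6.0 s
P = W/t = 4078.98/6.0 = 679.83 W = 0.6798 kW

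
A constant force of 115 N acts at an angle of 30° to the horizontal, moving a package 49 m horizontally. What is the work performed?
W = F·d·cosθ = (115)(49)cos(30°) = 4880 J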